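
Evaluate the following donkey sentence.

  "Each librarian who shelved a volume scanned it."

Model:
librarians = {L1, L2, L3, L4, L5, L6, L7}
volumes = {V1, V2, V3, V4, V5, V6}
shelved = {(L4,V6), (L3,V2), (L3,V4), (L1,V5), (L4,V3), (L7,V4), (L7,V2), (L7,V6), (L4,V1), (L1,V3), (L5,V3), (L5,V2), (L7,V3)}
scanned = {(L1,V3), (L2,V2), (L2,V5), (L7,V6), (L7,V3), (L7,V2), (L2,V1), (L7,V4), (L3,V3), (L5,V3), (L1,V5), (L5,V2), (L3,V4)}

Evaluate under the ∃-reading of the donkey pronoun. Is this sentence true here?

False

"it" takes "a volume" as antecedent — a donkey pronoun bound across the clause boundary.
Weak reading: every librarian l with some shelved-volume has at least one shelved-volume v such that scanned(l,v).
Per librarian: L1:✓  L3:✓  L4:✗  L5:✓  L7:✓
L4 has no witness among its shelved-volumes.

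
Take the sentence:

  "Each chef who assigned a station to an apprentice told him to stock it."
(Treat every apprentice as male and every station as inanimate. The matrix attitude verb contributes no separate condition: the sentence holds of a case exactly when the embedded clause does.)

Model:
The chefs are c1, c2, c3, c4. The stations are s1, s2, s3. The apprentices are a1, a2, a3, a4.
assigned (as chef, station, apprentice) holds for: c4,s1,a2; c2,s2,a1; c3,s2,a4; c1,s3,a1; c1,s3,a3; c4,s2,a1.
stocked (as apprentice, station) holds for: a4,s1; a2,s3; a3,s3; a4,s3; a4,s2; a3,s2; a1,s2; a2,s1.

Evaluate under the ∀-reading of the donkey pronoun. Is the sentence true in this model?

False

"him" takes "an apprentice" as antecedent and "it" takes "a station"; both are donkey pronouns co-varying with the restrictor.
Strong reading: for every (c,s,a) with assigned(c,s,a), stocked(a,s).
Restrictor triples: (c1,s3,a1)→stocked(a1,s3) ✗  (c1,s3,a3)→stocked(a3,s3) ✓  (c2,s2,a1)→stocked(a1,s2) ✓  (c3,s2,a4)→stocked(a4,s2) ✓  (c4,s1,a2)→stocked(a2,s1) ✓  (c4,s2,a1)→stocked(a1,s2) ✓
Counterexample: (c1,s3,a1) — stocked(a1,s3) does not hold.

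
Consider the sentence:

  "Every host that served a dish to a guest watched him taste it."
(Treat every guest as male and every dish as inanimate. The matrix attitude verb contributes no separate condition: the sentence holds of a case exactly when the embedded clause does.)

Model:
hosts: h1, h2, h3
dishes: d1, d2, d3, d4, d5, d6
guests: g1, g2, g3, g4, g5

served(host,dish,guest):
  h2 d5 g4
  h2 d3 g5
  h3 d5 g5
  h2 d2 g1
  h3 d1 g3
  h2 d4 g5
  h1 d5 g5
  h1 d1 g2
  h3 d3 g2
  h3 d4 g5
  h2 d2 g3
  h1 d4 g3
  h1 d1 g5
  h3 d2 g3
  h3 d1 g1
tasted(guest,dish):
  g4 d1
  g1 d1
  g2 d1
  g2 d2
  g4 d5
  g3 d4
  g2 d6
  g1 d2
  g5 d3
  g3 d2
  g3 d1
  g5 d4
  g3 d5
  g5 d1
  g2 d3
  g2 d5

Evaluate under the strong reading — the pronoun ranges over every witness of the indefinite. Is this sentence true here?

"him" takes "a guest" as antecedent and "it" takes "a dish"; both are donkey pronouns co-varying with the restrictor.
Strong reading: for every (h,d,g) with served(h,d,g), tasted(g,d).
Restrictor triples: (h1,d1,g2)→tasted(g2,d1) ✓  (h1,d1,g5)→tasted(g5,d1) ✓  (h1,d4,g3)→tasted(g3,d4) ✓  (h1,d5,g5)→tasted(g5,d5) ✗  (h2,d2,g1)→tasted(g1,d2) ✓  (h2,d2,g3)→tasted(g3,d2) ✓  (h2,d3,g5)→tasted(g5,d3) ✓  (h2,d4,g5)→tasted(g5,d4) ✓  (h2,d5,g4)→tasted(g4,d5) ✓  (h3,d1,g1)→tasted(g1,d1) ✓  (h3,d1,g3)→tasted(g3,d1) ✓  (h3,d2,g3)→tasted(g3,d2) ✓  (h3,d3,g2)→tasted(g2,d3) ✓  (h3,d4,g5)→tasted(g5,d4) ✓  (h3,d5,g5)→tasted(g5,d5) ✗
Counterexample: (h1,d5,g5) — tasted(g5,d5) does not hold.

False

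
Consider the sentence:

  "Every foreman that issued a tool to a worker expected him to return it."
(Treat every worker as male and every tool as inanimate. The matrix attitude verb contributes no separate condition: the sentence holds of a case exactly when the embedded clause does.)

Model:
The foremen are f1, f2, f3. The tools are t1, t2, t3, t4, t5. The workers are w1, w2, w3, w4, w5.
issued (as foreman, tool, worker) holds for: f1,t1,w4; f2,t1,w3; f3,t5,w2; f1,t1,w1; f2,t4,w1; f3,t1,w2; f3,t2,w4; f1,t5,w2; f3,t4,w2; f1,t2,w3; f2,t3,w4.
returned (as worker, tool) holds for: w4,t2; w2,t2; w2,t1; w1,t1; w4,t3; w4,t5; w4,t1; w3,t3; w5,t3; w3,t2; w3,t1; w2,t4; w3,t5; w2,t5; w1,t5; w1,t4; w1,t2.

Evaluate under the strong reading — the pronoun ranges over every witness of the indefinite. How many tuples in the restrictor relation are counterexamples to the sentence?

"him" takes "a worker" as antecedent and "it" takes "a tool"; both are donkey pronouns co-varying with the restrictor.
Strong reading: for every (f,t,w) with issued(f,t,w), returned(w,t).
Restrictor triples: (f1,t1,w1)→returned(w1,t1) ✓  (f1,t1,w4)→returned(w4,t1) ✓  (f1,t2,w3)→returned(w3,t2) ✓  (f1,t5,w2)→returned(w2,t5) ✓  (f2,t1,w3)→returned(w3,t1) ✓  (f2,t3,w4)→returned(w4,t3) ✓  (f2,t4,w1)→returned(w1,t4) ✓  (f3,t1,w2)→returned(w2,t1) ✓  (f3,t2,w4)→returned(w4,t2) ✓  (f3,t4,w2)→returned(w2,t4) ✓  (f3,t5,w2)→returned(w2,t5) ✓
Counterexamples (restrictor triples failing the scope): 0.

0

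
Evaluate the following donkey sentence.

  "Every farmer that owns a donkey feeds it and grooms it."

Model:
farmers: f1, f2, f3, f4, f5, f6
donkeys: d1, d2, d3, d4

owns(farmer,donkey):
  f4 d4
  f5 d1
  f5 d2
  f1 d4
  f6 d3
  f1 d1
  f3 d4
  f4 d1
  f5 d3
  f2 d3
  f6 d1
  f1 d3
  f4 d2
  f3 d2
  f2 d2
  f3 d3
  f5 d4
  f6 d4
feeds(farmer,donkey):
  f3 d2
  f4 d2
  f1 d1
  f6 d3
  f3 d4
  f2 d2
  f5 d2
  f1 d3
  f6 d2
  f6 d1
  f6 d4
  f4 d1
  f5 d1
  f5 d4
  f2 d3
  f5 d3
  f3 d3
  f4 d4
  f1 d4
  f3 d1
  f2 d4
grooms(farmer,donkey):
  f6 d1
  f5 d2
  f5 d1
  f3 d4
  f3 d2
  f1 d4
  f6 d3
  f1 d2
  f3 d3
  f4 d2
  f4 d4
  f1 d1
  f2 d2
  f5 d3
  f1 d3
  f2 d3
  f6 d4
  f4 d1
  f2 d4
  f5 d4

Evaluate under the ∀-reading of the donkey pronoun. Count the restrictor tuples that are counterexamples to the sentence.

"it" takes "a donkey" as antecedent — a donkey pronoun bound across the clause boundary.
Strong reading: for every (f,d) with owns(f,d), feeds(f,d) ∧ grooms(f,d).
Restrictor pairs: (f1,d1) ✓  (f1,d3) ✓  (f1,d4) ✓  (f2,d2) ✓  (f2,d3) ✓  (f3,d2) ✓  (f3,d3) ✓  (f3,d4) ✓  (f4,d1) ✓  (f4,d2) ✓  (f4,d4) ✓  (f5,d1) ✓  (f5,d2) ✓  (f5,d3) ✓  (f5,d4) ✓  (f6,d1) ✓  (f6,d3) ✓  (f6,d4) ✓
Counterexamples (restrictor pairs failing the scope): 0.

0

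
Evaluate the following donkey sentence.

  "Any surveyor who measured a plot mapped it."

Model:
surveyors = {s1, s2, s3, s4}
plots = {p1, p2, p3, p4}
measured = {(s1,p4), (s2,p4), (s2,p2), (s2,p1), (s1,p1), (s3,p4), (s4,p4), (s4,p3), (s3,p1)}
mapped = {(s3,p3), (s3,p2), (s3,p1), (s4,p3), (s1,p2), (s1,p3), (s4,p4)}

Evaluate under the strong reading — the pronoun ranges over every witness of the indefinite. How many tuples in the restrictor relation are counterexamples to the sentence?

6

"it" takes "a plot" as antecedent — a donkey pronoun bound across the clause boundary.
Strong reading: for every (s,p) with measured(s,p), mapped(s,p).
Restrictor pairs: (s1,p1) ✗  (s1,p4) ✗  (s2,p1) ✗  (s2,p2) ✗  (s2,p4) ✗  (s3,p1) ✓  (s3,p4) ✗  (s4,p3) ✓  (s4,p4) ✓
Counterexamples (restrictor pairs failing the scope): 6.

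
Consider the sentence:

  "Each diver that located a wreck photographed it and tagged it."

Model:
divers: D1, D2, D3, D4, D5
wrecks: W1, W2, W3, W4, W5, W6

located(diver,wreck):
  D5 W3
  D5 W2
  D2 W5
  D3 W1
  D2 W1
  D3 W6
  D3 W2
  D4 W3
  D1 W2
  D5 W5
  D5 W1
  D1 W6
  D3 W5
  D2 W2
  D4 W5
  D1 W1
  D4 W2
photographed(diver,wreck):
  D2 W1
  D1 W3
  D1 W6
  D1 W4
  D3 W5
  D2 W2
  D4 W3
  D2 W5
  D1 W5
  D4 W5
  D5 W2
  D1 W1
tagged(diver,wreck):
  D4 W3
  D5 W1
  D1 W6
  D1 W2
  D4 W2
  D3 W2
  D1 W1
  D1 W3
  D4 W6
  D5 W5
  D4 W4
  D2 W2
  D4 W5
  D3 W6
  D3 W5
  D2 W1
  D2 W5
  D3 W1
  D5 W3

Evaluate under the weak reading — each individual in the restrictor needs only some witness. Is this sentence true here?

False

"it" takes "a wreck" as antecedent — a donkey pronoun bound across the clause boundary.
Weak reading: every diver d with some located-wreck has at least one located-wreck w such that photographed(d,w) ∧ tagged(d,w).
Per diver: D1:✓  D2:✓  D3:✓  D4:✓  D5:✗
D5 has no witness among its located-wrecks.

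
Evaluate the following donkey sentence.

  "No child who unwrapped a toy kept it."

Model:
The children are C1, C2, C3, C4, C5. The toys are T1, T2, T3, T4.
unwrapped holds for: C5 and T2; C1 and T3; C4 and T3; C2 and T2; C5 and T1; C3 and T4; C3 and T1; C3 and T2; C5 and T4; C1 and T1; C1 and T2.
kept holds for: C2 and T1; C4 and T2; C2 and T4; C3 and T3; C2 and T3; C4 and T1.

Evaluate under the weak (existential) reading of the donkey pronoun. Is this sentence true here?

True

"it" takes "a toy" as antecedent — a donkey pronoun bound across the clause boundary.
Truth condition: for no (c,t) with unwrapped(c,t) does kept(c,t) hold.
Restrictor pairs — does the scope hold? (C1,T1):fails  (C1,T2):fails  (C1,T3):fails  (C2,T2):fails  (C3,T1):fails  (C3,T2):fails  (C3,T4):fails  (C4,T3):fails  (C5,T1):fails  (C5,T2):fails  (C5,T4):fails
Scope holds for no restrictor pair, so the sentence is true.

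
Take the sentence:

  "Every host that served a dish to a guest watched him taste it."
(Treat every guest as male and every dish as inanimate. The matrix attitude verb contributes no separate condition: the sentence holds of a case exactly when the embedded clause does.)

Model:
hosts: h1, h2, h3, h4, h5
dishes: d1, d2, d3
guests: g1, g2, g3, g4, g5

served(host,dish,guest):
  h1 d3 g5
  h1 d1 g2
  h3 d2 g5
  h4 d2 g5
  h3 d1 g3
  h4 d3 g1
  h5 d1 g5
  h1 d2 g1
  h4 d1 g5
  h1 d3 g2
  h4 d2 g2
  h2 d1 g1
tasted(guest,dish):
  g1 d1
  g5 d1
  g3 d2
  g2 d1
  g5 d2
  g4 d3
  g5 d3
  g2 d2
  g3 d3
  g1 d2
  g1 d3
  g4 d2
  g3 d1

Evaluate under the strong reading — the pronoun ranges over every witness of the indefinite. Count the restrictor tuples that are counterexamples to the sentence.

1

"him" takes "a guest" as antecedent and "it" takes "a dish"; both are donkey pronouns co-varying with the restrictor.
Strong reading: for every (h,d,g) with served(h,d,g), tasted(g,d).
Restrictor triples: (h1,d1,g2)→tasted(g2,d1) ✓  (h1,d2,g1)→tasted(g1,d2) ✓  (h1,d3,g2)→tasted(g2,d3) ✗  (h1,d3,g5)→tasted(g5,d3) ✓  (h2,d1,g1)→tasted(g1,d1) ✓  (h3,d1,g3)→tasted(g3,d1) ✓  (h3,d2,g5)→tasted(g5,d2) ✓  (h4,d1,g5)→tasted(g5,d1) ✓  (h4,d2,g2)→tasted(g2,d2) ✓  (h4,d2,g5)→tasted(g5,d2) ✓  (h4,d3,g1)→tasted(g1,d3) ✓  (h5,d1,g5)→tasted(g5,d1) ✓
Counterexamples (restrictor triples failing the scope): 1.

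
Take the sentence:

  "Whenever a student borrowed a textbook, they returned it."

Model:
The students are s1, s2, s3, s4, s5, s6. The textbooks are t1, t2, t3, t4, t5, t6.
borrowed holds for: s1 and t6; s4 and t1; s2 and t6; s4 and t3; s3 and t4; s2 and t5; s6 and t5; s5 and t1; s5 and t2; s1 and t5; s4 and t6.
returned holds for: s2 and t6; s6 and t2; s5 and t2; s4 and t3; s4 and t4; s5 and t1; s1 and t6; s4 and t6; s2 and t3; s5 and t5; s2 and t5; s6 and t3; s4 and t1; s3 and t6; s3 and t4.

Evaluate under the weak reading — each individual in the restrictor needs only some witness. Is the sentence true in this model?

"it" takes "a textbook" as antecedent — a donkey pronoun bound across the clause boundary.
Weak reading: every student s with some borrowed-textbook has at least one borrowed-textbook t such that returned(s,t).
Per student: s1:✓  s2:✓  s3:✓  s4:✓  s5:✓  s6:✗
s6 has no witness among its borrowed-textbooks.

False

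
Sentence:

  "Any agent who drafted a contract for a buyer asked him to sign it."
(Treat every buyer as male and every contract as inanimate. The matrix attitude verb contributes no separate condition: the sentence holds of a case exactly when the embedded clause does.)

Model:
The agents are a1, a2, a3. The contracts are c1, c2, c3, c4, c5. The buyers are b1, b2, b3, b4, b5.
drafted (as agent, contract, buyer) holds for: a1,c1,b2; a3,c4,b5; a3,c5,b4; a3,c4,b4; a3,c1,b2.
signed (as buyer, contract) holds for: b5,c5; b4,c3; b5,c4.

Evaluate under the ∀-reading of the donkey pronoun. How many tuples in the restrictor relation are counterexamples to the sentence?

"him" takes "a buyer" as antecedent and "it" takes "a contract"; both are donkey pronouns co-varying with the restrictor.
Strong reading: for every (a,c,b) with drafted(a,c,b), signed(b,c).
Restrictor triples: (a1,c1,b2)→signed(b2,c1) ✗  (a3,c1,b2)→signed(b2,c1) ✗  (a3,c4,b4)→signed(b4,c4) ✗  (a3,c4,b5)→signed(b5,c4) ✓  (a3,c5,b4)→signed(b4,c5) ✗
Counterexamples (restrictor triples failing the scope): 4.

4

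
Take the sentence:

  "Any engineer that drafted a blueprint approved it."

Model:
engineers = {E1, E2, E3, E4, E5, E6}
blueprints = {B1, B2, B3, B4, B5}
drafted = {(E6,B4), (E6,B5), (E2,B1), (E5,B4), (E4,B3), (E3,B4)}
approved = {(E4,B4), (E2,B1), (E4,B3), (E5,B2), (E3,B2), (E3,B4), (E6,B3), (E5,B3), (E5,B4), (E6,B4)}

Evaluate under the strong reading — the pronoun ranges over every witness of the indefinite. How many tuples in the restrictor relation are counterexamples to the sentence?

1

"it" takes "a blueprint" as antecedent — a donkey pronoun bound across the clause boundary.
Strong reading: for every (e,b) with drafted(e,b), approved(e,b).
Restrictor pairs: (E2,B1) ✓  (E3,B4) ✓  (E4,B3) ✓  (E5,B4) ✓  (E6,B4) ✓  (E6,B5) ✗
Counterexamples (restrictor pairs failing the scope): 1.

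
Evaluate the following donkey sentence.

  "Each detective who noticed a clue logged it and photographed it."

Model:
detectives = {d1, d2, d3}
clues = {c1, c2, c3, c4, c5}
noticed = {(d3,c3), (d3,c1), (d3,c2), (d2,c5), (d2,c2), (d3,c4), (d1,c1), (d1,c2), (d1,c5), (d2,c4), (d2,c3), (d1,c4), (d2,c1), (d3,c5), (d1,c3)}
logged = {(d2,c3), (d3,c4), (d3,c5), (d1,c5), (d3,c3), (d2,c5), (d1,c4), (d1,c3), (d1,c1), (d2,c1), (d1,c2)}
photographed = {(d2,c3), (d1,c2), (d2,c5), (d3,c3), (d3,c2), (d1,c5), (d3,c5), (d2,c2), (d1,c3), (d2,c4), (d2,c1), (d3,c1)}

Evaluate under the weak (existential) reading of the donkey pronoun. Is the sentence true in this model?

"it" takes "a clue" as antecedent — a donkey pronoun bound across the clause boundary.
Weak reading: every detective d with some noticed-clue has at least one noticed-clue c such that logged(d,c) ∧ photographed(d,c).
Per detective: d1:✓  d2:✓  d3:✓
Every detective in the restrictor has a witness.

True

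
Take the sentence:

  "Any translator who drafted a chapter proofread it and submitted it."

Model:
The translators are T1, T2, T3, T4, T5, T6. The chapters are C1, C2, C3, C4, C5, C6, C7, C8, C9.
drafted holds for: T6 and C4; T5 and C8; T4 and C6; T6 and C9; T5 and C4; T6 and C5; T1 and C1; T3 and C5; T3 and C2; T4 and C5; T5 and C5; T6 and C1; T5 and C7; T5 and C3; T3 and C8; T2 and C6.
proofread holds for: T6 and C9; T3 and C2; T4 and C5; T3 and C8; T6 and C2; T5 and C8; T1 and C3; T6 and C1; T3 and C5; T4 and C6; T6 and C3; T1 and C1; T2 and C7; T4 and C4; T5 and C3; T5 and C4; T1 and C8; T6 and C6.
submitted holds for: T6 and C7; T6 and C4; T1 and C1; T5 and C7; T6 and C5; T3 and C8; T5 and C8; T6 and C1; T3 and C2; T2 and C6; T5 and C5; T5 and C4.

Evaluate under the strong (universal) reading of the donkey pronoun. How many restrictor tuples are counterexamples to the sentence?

10

"it" takes "a chapter" as antecedent — a donkey pronoun bound across the clause boundary.
Strong reading: for every (t,c) with drafted(t,c), proofread(t,c) ∧ submitted(t,c).
Restrictor pairs: (T1,C1) ✓  (T2,C6) ✗  (T3,C2) ✓  (T3,C5) ✗  (T3,C8) ✓  (T4,C5) ✗  (T4,C6) ✗  (T5,C3) ✗  (T5,C4) ✓  (T5,C5) ✗  (T5,C7) ✗  (T5,C8) ✓  (T6,C1) ✓  (T6,C4) ✗  (T6,C5) ✗  (T6,C9) ✗
Counterexamples (restrictor pairs failing the scope): 10.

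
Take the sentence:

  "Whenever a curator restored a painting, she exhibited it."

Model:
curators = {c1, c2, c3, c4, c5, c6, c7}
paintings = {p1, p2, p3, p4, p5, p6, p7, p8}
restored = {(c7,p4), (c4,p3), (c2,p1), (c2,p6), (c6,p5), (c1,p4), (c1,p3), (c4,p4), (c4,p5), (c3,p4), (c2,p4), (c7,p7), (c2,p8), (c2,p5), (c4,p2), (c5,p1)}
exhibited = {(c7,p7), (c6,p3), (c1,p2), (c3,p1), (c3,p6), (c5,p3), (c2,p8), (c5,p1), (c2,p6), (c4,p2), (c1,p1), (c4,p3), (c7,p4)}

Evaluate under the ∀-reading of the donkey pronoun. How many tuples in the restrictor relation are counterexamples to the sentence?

9

"it" takes "a painting" as antecedent — a donkey pronoun bound across the clause boundary.
Strong reading: for every (c,p) with restored(c,p), exhibited(c,p).
Restrictor pairs: (c1,p3) ✗  (c1,p4) ✗  (c2,p1) ✗  (c2,p4) ✗  (c2,p5) ✗  (c2,p6) ✓  (c2,p8) ✓  (c3,p4) ✗  (c4,p2) ✓  (c4,p3) ✓  (c4,p4) ✗  (c4,p5) ✗  (c5,p1) ✓  (c6,p5) ✗  (c7,p4) ✓  (c7,p7) ✓
Counterexamples (restrictor pairs failing the scope): 9.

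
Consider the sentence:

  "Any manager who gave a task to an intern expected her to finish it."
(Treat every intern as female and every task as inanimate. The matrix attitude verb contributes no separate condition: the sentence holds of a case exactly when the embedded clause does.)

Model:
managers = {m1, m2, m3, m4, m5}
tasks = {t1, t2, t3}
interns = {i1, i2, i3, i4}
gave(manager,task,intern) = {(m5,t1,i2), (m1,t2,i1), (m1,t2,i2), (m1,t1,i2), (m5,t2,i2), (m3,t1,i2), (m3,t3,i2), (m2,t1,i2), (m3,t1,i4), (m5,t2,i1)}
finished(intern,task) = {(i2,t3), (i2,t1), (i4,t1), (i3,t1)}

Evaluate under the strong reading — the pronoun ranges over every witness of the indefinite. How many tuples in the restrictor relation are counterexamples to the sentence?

4

"her" takes "an intern" as antecedent and "it" takes "a task"; both are donkey pronouns co-varying with the restrictor.
Strong reading: for every (m,t,i) with gave(m,t,i), finished(i,t).
Restrictor triples: (m1,t1,i2)→finished(i2,t1) ✓  (m1,t2,i1)→finished(i1,t2) ✗  (m1,t2,i2)→finished(i2,t2) ✗  (m2,t1,i2)→finished(i2,t1) ✓  (m3,t1,i2)→finished(i2,t1) ✓  (m3,t1,i4)→finished(i4,t1) ✓  (m3,t3,i2)→finished(i2,t3) ✓  (m5,t1,i2)→finished(i2,t1) ✓  (m5,t2,i1)→finished(i1,t2) ✗  (m5,t2,i2)→finished(i2,t2) ✗
Counterexamples (restrictor triples failing the scope): 4.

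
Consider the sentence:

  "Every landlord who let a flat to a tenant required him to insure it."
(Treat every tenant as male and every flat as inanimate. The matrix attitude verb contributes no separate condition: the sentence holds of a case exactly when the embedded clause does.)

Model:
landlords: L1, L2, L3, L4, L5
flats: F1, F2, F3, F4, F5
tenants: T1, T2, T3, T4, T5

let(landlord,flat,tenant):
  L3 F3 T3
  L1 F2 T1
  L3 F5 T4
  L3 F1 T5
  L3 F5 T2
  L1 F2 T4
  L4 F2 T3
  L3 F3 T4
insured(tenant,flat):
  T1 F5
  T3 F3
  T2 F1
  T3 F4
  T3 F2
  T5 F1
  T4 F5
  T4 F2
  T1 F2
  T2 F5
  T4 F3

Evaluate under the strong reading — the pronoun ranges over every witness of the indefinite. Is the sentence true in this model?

"him" takes "a tenant" as antecedent and "it" takes "a flat"; both are donkey pronouns co-varying with the restrictor.
Strong reading: for every (l,f,t) with let(l,f,t), insured(t,f).
Restrictor triples: (L1,F2,T1)→insured(T1,F2) ✓  (L1,F2,T4)→insured(T4,F2) ✓  (L3,F1,T5)→insured(T5,F1) ✓  (L3,F3,T3)→insured(T3,F3) ✓  (L3,F3,T4)→insured(T4,F3) ✓  (L3,F5,T2)→insured(T2,F5) ✓  (L3,F5,T4)→insured(T4,F5) ✓  (L4,F2,T3)→insured(T3,F2) ✓
Every restrictor triple satisfies the scope.

True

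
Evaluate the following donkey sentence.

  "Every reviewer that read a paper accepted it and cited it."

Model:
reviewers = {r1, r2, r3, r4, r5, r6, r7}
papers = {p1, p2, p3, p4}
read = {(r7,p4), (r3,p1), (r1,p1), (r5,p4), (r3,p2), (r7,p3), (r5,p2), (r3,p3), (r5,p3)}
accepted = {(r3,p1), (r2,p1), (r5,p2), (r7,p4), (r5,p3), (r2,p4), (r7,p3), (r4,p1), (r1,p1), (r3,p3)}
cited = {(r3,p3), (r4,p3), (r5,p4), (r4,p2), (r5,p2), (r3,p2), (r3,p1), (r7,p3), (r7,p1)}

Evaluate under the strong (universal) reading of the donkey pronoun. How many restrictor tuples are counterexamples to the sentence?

"it" takes "a paper" as antecedent — a donkey pronoun bound across the clause boundary.
Strong reading: for every (r,p) with read(r,p), accepted(r,p) ∧ cited(r,p).
Restrictor pairs: (r1,p1) ✗  (r3,p1) ✓  (r3,p2) ✗  (r3,p3) ✓  (r5,p2) ✓  (r5,p3) ✗  (r5,p4) ✗  (r7,p3) ✓  (r7,p4) ✗
Counterexamples (restrictor pairs failing the scope): 5.

5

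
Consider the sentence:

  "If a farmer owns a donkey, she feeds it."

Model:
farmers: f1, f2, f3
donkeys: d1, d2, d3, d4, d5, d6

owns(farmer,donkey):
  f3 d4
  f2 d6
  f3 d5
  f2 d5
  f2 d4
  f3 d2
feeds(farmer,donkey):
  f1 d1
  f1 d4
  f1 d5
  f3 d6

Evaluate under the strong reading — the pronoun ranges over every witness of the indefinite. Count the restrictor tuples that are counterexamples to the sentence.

"it" takes "a donkey" as antecedent — a donkey pronoun bound across the clause boundary.
Strong reading: for every (f,d) with owns(f,d), feeds(f,d).
Restrictor pairs: (f2,d4) ✗  (f2,d5) ✗  (f2,d6) ✗  (f3,d2) ✗  (f3,d4) ✗  (f3,d5) ✗
Counterexamples (restrictor pairs failing the scope): 6.

6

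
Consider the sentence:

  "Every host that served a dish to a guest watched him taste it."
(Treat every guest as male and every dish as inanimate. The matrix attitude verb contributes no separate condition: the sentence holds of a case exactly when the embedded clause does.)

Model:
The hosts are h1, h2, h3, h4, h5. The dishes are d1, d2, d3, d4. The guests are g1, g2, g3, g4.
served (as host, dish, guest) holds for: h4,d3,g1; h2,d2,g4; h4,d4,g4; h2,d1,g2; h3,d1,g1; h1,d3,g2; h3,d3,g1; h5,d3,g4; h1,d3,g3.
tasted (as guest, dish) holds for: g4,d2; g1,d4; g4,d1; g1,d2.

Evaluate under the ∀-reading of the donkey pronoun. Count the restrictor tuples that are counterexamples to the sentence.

"him" takes "a guest" as antecedent and "it" takes "a dish"; both are donkey pronouns co-varying with the restrictor.
Strong reading: for every (h,d,g) with served(h,d,g), tasted(g,d).
Restrictor triples: (h1,d3,g2)→tasted(g2,d3) ✗  (h1,d3,g3)→tasted(g3,d3) ✗  (h2,d1,g2)→tasted(g2,d1) ✗  (h2,d2,g4)→tasted(g4,d2) ✓  (h3,d1,g1)→tasted(g1,d1) ✗  (h3,d3,g1)→tasted(g1,d3) ✗  (h4,d3,g1)→tasted(g1,d3) ✗  (h4,d4,g4)→tasted(g4,d4) ✗  (h5,d3,g4)→tasted(g4,d3) ✗
Counterexamples (restrictor triples failing the scope): 8.

8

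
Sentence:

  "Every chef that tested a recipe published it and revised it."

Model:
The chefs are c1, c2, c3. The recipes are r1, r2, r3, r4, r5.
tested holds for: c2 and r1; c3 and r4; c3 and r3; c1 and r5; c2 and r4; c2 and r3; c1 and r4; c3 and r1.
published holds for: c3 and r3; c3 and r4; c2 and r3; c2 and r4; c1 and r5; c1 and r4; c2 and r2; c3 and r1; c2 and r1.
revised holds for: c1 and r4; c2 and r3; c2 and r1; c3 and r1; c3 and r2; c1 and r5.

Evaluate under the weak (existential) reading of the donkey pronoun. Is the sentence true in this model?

"it" takes "a recipe" as antecedent — a donkey pronoun bound across the clause boundary.
Weak reading: every chef c with some tested-recipe has at least one tested-recipe r such that published(c,r) ∧ revised(c,r).
Per chef: c1:✓  c2:✓  c3:✓
Every chef in the restrictor has a witness.

True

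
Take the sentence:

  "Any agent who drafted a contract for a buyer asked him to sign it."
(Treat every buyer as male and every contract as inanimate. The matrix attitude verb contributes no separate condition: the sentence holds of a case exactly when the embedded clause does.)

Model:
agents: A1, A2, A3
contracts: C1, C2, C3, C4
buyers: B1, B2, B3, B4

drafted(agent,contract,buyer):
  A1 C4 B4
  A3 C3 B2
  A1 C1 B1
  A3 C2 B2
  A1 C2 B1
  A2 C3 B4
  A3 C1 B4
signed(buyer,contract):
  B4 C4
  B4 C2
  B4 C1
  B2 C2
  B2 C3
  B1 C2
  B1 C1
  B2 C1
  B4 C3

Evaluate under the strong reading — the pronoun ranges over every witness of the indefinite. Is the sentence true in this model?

"him" takes "a buyer" as antecedent and "it" takes "a contract"; both are donkey pronouns co-varying with the restrictor.
Strong reading: for every (a,c,b) with drafted(a,c,b), signed(b,c).
Restrictor triples: (A1,C1,B1)→signed(B1,C1) ✓  (A1,C2,B1)→signed(B1,C2) ✓  (A1,C4,B4)→signed(B4,C4) ✓  (A2,C3,B4)→signed(B4,C3) ✓  (A3,C1,B4)→signed(B4,C1) ✓  (A3,C2,B2)→signed(B2,C2) ✓  (A3,C3,B2)→signed(B2,C3) ✓
Every restrictor triple satisfies the scope.

True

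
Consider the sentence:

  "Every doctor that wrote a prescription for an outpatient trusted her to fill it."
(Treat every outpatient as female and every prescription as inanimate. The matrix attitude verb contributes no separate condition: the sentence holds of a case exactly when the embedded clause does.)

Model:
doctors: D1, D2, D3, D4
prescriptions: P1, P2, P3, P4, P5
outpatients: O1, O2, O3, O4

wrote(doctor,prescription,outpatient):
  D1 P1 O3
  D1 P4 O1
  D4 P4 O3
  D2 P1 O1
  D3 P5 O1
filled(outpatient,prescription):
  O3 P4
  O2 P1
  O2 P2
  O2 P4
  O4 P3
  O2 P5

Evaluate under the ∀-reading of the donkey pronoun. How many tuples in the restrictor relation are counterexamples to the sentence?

4

"her" takes "an outpatient" as antecedent and "it" takes "a prescription"; both are donkey pronouns co-varying with the restrictor.
Strong reading: for every (d,p,o) with wrote(d,p,o), filled(o,p).
Restrictor triples: (D1,P1,O3)→filled(O3,P1) ✗  (D1,P4,O1)→filled(O1,P4) ✗  (D2,P1,O1)→filled(O1,P1) ✗  (D3,P5,O1)→filled(O1,P5) ✗  (D4,P4,O3)→filled(O3,P4) ✓
Counterexamples (restrictor triples failing the scope): 4.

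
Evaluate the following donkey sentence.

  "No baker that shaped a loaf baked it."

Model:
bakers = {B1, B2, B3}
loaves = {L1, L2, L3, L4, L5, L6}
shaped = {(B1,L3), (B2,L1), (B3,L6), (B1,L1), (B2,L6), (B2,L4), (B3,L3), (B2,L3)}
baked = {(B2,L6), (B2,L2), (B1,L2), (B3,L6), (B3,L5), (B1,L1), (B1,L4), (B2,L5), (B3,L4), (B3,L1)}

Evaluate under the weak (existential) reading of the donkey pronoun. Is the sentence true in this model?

False

"it" takes "a loaf" as antecedent — a donkey pronoun bound across the clause boundary.
Truth condition: for no (b,l) with shaped(b,l) does baked(b,l) hold.
Restrictor pairs — does the scope hold? (B1,L1):holds  (B1,L3):fails  (B2,L1):fails  (B2,L3):fails  (B2,L4):fails  (B2,L6):holds  (B3,L3):fails  (B3,L6):holds
Scope holds for 3 pair(s), so the sentence is false.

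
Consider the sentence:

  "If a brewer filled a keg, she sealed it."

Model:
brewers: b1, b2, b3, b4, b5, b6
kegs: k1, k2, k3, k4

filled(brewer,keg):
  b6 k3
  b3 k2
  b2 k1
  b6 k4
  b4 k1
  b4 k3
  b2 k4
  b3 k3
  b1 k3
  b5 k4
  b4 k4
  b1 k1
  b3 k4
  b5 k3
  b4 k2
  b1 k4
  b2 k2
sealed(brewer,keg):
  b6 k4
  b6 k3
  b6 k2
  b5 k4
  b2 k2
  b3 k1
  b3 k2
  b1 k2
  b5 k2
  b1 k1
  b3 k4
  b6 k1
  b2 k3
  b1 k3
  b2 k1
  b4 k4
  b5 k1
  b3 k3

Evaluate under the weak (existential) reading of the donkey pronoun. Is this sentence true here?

"it" takes "a keg" as antecedent — a donkey pronoun bound across the clause boundary.
Weak reading: every brewer b with some filled-keg has at least one filled-keg k such that sealed(b,k).
Per brewer: b1:✓  b2:✓  b3:✓  b4:✓  b5:✓  b6:✓
Every brewer in the restrictor has a witness.

True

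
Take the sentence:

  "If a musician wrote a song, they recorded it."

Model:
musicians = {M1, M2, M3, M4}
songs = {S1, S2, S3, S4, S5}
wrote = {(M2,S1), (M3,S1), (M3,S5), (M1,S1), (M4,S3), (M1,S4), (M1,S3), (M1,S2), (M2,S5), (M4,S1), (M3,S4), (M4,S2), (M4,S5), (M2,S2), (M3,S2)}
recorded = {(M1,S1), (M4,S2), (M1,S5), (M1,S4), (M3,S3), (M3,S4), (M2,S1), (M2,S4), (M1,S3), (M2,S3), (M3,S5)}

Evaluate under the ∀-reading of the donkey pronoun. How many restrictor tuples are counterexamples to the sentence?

"it" takes "a song" as antecedent — a donkey pronoun bound across the clause boundary.
Strong reading: for every (m,s) with wrote(m,s), recorded(m,s).
Restrictor pairs: (M1,S1) ✓  (M1,S2) ✗  (M1,S3) ✓  (M1,S4) ✓  (M2,S1) ✓  (M2,S2) ✗  (M2,S5) ✗  (M3,S1) ✗  (M3,S2) ✗  (M3,S4) ✓  (M3,S5) ✓  (M4,S1) ✗  (M4,S2) ✓  (M4,S3) ✗  (M4,S5) ✗
Counterexamples (restrictor pairs failing the scope): 8.

8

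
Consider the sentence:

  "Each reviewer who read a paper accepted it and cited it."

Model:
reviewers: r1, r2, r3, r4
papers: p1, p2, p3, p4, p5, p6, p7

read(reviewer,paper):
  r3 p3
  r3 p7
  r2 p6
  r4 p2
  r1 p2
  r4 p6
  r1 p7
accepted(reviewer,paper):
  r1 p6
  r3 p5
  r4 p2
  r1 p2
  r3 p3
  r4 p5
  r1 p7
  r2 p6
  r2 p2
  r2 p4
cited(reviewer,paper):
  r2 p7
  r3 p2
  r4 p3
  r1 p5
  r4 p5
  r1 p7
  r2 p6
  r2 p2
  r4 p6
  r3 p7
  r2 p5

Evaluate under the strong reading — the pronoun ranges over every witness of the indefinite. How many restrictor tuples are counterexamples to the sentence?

"it" takes "a paper" as antecedent — a donkey pronoun bound across the clause boundary.
Strong reading: for every (r,p) with read(r,p), accepted(r,p) ∧ cited(r,p).
Restrictor pairs: (r1,p2) ✗  (r1,p7) ✓  (r2,p6) ✓  (r3,p3) ✗  (r3,p7) ✗  (r4,p2) ✗  (r4,p6) ✗
Counterexamples (restrictor pairs failing the scope): 5.

5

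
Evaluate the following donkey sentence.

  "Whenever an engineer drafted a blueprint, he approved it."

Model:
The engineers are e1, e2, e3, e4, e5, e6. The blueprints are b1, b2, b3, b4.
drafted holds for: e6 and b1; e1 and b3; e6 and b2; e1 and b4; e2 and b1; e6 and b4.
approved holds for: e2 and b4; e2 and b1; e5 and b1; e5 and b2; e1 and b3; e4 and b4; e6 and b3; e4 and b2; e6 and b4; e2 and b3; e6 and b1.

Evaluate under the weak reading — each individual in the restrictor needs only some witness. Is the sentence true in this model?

"it" takes "a blueprint" as antecedent — a donkey pronoun bound across the clause boundary.
Weak reading: every engineer e with some drafted-blueprint has at least one drafted-blueprint b such that approved(e,b).
Per engineer: e1:✓  e2:✓  e6:✓
Every engineer in the restrictor has a witness.

True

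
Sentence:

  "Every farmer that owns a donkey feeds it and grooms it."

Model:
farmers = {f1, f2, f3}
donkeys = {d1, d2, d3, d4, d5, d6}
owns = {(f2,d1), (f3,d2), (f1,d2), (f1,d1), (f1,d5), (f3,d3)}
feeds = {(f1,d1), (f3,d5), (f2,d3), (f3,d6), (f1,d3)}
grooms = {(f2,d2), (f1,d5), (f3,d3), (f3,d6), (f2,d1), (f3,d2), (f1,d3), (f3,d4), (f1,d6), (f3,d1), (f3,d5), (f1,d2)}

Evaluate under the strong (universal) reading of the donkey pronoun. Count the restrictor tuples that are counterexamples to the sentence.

"it" takes "a donkey" as antecedent — a donkey pronoun bound across the clause boundary.
Strong reading: for every (f,d) with owns(f,d), feeds(f,d) ∧ grooms(f,d).
Restrictor pairs: (f1,d1) ✗  (f1,d2) ✗  (f1,d5) ✗  (f2,d1) ✗  (f3,d2) ✗  (f3,d3) ✗
Counterexamples (restrictor pairs failing the scope): 6.

6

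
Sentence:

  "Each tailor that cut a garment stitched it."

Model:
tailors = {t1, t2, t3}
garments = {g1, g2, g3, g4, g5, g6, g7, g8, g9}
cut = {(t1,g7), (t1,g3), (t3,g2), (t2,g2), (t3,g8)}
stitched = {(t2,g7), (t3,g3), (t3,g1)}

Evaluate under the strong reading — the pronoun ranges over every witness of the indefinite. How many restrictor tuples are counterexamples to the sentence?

5

"it" takes "a garment" as antecedent — a donkey pronoun bound across the clause boundary.
Strong reading: for every (t,g) with cut(t,g), stitched(t,g).
Restrictor pairs: (t1,g3) ✗  (t1,g7) ✗  (t2,g2) ✗  (t3,g2) ✗  (t3,g8) ✗
Counterexamples (restrictor pairs failing the scope): 5.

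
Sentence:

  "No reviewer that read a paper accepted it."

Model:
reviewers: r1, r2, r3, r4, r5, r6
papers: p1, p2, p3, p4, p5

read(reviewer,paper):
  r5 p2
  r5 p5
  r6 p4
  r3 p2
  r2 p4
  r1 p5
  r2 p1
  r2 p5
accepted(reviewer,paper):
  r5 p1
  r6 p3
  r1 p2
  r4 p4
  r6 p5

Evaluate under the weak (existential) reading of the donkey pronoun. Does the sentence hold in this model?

True

"it" takes "a paper" as antecedent — a donkey pronoun bound across the clause boundary.
Truth condition: for no (r,p) with read(r,p) does accepted(r,p) hold.
Restrictor pairs — does the scope hold? (r1,p5):fails  (r2,p1):fails  (r2,p4):fails  (r2,p5):fails  (r3,p2):fails  (r5,p2):fails  (r5,p5):fails  (r6,p4):fails
Scope holds for no restrictor pair, so the sentence is true.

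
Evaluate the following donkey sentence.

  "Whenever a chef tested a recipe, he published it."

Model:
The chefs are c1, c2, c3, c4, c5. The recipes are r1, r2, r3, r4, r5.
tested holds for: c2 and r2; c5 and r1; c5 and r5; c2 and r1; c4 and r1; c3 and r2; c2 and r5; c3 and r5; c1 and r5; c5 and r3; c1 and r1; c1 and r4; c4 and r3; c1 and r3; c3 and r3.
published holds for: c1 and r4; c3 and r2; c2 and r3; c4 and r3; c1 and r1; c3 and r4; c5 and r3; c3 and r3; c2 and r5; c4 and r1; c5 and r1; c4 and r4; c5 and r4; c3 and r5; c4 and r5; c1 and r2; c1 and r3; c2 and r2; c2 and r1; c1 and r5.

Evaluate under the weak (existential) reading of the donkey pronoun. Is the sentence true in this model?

True

"it" takes "a recipe" as antecedent — a donkey pronoun bound across the clause boundary.
Weak reading: every chef c with some tested-recipe has at least one tested-recipe r such that published(c,r).
Per chef: c1:✓  c2:✓  c3:✓  c4:✓  c5:✓
Every chef in the restrictor has a witness.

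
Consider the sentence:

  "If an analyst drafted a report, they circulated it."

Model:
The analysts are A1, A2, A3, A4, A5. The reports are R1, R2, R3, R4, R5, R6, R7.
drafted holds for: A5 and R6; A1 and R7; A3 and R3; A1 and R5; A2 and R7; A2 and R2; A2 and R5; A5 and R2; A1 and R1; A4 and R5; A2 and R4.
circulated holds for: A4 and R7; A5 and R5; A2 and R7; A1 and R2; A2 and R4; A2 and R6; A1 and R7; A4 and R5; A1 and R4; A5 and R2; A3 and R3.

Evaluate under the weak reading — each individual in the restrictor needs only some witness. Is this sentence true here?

True

"it" takes "a report" as antecedent — a donkey pronoun bound across the clause boundary.
Weak reading: every analyst a with some drafted-report has at least one drafted-report r such that circulated(a,r).
Per analyst: A1:✓  A2:✓  A3:✓  A4:✓  A5:✓
Every analyst in the restrictor has a witness.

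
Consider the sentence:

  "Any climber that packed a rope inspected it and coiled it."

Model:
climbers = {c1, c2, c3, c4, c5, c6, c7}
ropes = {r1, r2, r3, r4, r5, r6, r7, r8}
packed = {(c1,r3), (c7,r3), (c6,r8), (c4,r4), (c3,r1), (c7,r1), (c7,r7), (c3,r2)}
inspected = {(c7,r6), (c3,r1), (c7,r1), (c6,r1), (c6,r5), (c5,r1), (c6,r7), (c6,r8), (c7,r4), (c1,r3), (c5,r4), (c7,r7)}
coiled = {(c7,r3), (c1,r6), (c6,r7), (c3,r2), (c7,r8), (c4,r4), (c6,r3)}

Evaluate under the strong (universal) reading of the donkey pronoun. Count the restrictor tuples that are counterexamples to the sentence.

"it" takes "a rope" as antecedent — a donkey pronoun bound across the clause boundary.
Strong reading: for every (c,r) with packed(c,r), inspected(c,r) ∧ coiled(c,r).
Restrictor pairs: (c1,r3) ✗  (c3,r1) ✗  (c3,r2) ✗  (c4,r4) ✗  (c6,r8) ✗  (c7,r1) ✗  (c7,r3) ✗  (c7,r7) ✗
Counterexamples (restrictor pairs failing the scope): 8.

8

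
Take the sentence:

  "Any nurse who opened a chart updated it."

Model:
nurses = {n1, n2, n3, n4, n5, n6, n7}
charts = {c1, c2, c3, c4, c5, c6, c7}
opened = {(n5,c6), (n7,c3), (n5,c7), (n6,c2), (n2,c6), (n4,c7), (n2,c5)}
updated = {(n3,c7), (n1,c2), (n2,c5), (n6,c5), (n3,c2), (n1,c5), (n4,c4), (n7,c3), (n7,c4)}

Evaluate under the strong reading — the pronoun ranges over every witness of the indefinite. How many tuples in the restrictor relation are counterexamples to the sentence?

5

"it" takes "a chart" as antecedent — a donkey pronoun bound across the clause boundary.
Strong reading: for every (n,c) with opened(n,c), updated(n,c).
Restrictor pairs: (n2,c5) ✓  (n2,c6) ✗  (n4,c7) ✗  (n5,c6) ✗  (n5,c7) ✗  (n6,c2) ✗  (n7,c3) ✓
Counterexamples (restrictor pairs failing the scope): 5.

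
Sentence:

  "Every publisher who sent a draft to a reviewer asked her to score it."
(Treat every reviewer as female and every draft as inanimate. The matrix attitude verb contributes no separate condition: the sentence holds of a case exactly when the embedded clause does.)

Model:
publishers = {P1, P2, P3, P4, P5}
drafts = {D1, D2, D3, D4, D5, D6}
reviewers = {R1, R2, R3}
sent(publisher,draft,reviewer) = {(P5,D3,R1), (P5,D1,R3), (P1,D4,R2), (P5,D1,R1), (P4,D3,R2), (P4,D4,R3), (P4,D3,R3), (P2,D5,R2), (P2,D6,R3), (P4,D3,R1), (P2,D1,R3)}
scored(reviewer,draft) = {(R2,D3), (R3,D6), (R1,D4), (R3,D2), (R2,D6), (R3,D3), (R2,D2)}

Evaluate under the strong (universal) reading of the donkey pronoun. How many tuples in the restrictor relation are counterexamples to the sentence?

"her" takes "a reviewer" as antecedent and "it" takes "a draft"; both are donkey pronouns co-varying with the restrictor.
Strong reading: for every (p,d,r) with sent(p,d,r), scored(r,d).
Restrictor triples: (P1,D4,R2)→scored(R2,D4) ✗  (P2,D1,R3)→scored(R3,D1) ✗  (P2,D5,R2)→scored(R2,D5) ✗  (P2,D6,R3)→scored(R3,D6) ✓  (P4,D3,R1)→scored(R1,D3) ✗  (P4,D3,R2)→scored(R2,D3) ✓  (P4,D3,R3)→scored(R3,D3) ✓  (P4,D4,R3)→scored(R3,D4) ✗  (P5,D1,R1)→scored(R1,D1) ✗  (P5,D1,R3)→scored(R3,D1) ✗  (P5,D3,R1)→scored(R1,D3) ✗
Counterexamples (restrictor triples failing the scope): 8.

8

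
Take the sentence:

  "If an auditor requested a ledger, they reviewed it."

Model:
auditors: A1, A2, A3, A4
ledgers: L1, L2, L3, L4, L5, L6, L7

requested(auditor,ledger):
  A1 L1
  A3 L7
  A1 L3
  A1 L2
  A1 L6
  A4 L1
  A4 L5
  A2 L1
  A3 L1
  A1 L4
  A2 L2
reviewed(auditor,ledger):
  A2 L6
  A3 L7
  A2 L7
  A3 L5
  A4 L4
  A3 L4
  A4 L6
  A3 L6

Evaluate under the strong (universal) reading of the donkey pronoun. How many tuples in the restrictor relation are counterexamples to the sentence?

"it" takes "a ledger" as antecedent — a donkey pronoun bound across the clause boundary.
Strong reading: for every (a,l) with requested(a,l), reviewed(a,l).
Restrictor pairs: (A1,L1) ✗  (A1,L2) ✗  (A1,L3) ✗  (A1,L4) ✗  (A1,L6) ✗  (A2,L1) ✗  (A2,L2) ✗  (A3,L1) ✗  (A3,L7) ✓  (A4,L1) ✗  (A4,L5) ✗
Counterexamples (restrictor pairs failing the scope): 10.

10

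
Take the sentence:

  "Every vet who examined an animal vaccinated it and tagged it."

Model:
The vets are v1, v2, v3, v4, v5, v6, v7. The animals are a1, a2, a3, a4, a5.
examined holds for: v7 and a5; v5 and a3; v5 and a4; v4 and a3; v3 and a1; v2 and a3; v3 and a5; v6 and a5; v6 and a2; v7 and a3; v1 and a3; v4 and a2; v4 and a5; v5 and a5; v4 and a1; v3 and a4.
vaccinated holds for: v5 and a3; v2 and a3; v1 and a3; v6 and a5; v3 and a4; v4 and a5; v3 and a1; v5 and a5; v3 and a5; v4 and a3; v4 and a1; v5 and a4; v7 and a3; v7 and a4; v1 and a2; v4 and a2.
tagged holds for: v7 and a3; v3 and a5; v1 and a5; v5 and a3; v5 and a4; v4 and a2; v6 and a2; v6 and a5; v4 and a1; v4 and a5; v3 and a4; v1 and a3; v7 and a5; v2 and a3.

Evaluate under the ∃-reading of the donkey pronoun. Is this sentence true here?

True

"it" takes "an animal" as antecedent — a donkey pronoun bound across the clause boundary.
Weak reading: every vet v with some examined-animal has at least one examined-animal a such that vaccinated(v,a) ∧ tagged(v,a).
Per vet: v1:✓  v2:✓  v3:✓  v4:✓  v5:✓  v6:✓  v7:✓
Every vet in the restrictor has a witness.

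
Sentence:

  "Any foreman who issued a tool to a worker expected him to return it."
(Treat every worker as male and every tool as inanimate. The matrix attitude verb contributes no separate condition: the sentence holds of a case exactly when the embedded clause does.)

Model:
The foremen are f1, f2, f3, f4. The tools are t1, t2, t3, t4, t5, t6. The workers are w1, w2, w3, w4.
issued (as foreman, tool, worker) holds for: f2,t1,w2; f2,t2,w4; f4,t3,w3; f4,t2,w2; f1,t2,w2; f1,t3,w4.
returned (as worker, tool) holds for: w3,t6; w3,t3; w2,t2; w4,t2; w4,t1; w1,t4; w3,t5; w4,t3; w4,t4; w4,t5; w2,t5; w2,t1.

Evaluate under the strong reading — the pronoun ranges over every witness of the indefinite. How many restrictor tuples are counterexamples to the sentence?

"him" takes "a worker" as antecedent and "it" takes "a tool"; both are donkey pronouns co-varying with the restrictor.
Strong reading: for every (f,t,w) with issued(f,t,w), returned(w,t).
Restrictor triples: (f1,t2,w2)→returned(w2,t2) ✓  (f1,t3,w4)→returned(w4,t3) ✓  (f2,t1,w2)→returned(w2,t1) ✓  (f2,t2,w4)→returned(w4,t2) ✓  (f4,t2,w2)→returned(w2,t2) ✓  (f4,t3,w3)→returned(w3,t3) ✓
Counterexamples (restrictor triples failing the scope): 0.

0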